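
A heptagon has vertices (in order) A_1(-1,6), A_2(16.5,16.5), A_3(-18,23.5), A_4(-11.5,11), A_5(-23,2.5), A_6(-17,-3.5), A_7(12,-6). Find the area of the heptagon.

599.375

Apply the surveyor's formula: 2A = Σ (x_i·y_{i+1} − x_{i+1}·y_i), indices taken mod 7.
A_1→A_2: (-1)(16.5) − (16.5)(6) = -115.5
A_2→A_3: (16.5)(23.5) − (-18)(16.5) = 684.75
A_3→A_4: (-18)(11) − (-11.5)(23.5) = 72.25
A_4→A_5: (-11.5)(2.5) − (-23)(11) = 224.25
A_5→A_6: (-23)(-3.5) − (-17)(2.5) = 123
A_6→A_7: (-17)(-6) − (12)(-3.5) = 144
A_7→A_1: (12)(6) − (-1)(-6) = 66
Σ = 1198.75
Area = |Σ|/2 = 599.375.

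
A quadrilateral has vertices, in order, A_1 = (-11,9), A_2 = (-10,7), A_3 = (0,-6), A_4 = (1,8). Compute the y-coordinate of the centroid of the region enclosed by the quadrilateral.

643/176

Apply the surveyor's formula. First the cross-terms c_i = x_i·y_{i+1} − x_{i+1}·y_i:
  13, 60, 6, 97  ⇒  2A = 176, A = 88.
Then Σ (y_i + y_{i+1})·c_i = 1929, so ȳ = 1929 / (6·88) = 643/176.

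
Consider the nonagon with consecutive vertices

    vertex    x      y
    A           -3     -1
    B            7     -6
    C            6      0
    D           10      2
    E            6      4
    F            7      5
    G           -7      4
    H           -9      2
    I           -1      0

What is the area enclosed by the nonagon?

Σ = (25) + (36) + (12) + (28) + (2) + (63) + (22) + (2) + (1) = 191
Area = |Σ|/2 = 95.5.

95.5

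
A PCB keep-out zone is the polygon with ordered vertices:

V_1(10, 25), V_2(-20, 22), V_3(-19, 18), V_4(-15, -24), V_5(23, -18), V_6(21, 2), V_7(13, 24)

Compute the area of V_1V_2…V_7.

1656.5

Apply the surveyor's formula: 2A = Σ (x_i·y_{i+1} − x_{i+1}·y_i), indices taken mod 7.
Cross-terms: 720, 58, 726, 822, 424, 478, 85  ⇒  Σ = 3313
Area = |Σ|/2 = 1656.5.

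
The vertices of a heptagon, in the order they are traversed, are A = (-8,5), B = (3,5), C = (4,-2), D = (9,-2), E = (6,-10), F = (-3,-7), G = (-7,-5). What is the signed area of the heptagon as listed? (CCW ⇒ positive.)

-165

Apply the shoelace (surveyor's) formula: 2A = Σ (x_i·y_{i+1} − x_{i+1}·y_i), indices taken mod 7.
Σ = (-55) + (-26) + (10) + (-78) + (-72) + (-34) + (-75) = -330
Signed area = Σ/2 = -165 (negative ⇒ clockwise traversal).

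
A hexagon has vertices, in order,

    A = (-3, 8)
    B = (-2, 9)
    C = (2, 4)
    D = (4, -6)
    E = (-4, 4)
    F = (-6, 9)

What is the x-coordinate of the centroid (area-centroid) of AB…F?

Apply the surveyor's formula. First the cross-terms c_i = x_i·y_{i+1} − x_{i+1}·y_i:
  -11, -26, -28, -8, -12, -21  ⇒  2A = -106, A = -53.
Then Σ (x_i + x_{i+1})·c_i = 196, so x̄ = 196 / (6·(-53)) = -98/159.

-98/159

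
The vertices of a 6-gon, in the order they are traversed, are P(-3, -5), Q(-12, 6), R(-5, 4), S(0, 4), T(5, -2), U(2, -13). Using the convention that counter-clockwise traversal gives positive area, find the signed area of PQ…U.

-123

Σ = (-78) + (-18) + (-20) + (-20) + (-61) + (-49) = -246
Signed area = Σ/2 = -123 (negative ⇒ clockwise traversal).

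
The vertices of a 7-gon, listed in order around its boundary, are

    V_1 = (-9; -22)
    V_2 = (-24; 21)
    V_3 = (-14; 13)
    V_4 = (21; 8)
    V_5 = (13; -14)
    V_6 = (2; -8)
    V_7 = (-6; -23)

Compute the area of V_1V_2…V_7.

881.5

Cross-terms: -717, -18, -385, -398, -76, -94, -75  ⇒  Σ = -1763
Area = |Σ|/2 = 881.5.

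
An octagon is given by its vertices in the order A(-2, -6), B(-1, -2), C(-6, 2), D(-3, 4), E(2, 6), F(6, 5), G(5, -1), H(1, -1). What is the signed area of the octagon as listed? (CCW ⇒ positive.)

Σ = (-2) + (-14) + (-18) + (-26) + (-26) + (-31) + (-4) + (-8) = -129
Signed area = Σ/2 = -64.5 (negative ⇒ clockwise traversal).

-64.5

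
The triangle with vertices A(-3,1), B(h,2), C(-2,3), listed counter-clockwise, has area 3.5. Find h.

The doubled signed area Σ (x_i y_{i+1} − x_{i+1} y_i) is linear in h.
With h=0 it equals 5; the coefficient of h is 2 (from the two edges through B).
So 2·h + 5 = 2·3.5 = 7 ⇒ h = 1.

1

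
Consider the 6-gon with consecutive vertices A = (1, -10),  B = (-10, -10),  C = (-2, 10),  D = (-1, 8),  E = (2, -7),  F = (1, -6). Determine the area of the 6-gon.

127

Apply the shoelace formula: 2A = Σ (x_i·y_{i+1} − x_{i+1}·y_i), indices taken mod 6.
Cross-terms: -110, -120, -6, -9, -5, -4  ⇒  Σ = -254
Area = |Σ|/2 = 127.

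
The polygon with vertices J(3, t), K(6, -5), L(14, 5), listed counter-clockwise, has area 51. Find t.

The doubled signed area Σ (x_i y_{i+1} − x_{i+1} y_i) is linear in t.
With t=0 it equals 70; the coefficient of t is 8 (from the two edges through J).
So 8·t + 70 = 2·51 = 102 ⇒ t = 4.

4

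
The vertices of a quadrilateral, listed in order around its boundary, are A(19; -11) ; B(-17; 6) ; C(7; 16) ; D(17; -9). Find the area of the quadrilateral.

369

Apply Gauss's area formula: 2A = Σ (x_i·y_{i+1} − x_{i+1}·y_i), indices taken mod 4.
Σ = (-73) + (-314) + (-335) + (-16) = -738
Area = |Σ|/2 = 369.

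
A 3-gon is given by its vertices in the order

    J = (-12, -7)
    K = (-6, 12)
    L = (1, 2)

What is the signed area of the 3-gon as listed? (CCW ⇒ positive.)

-96.5

Apply the surveyor's formula: 2A = Σ (x_i·y_{i+1} − x_{i+1}·y_i), indices taken mod 3.
Σ = (-186) + (-24) + (17) = -193
Signed area = Σ/2 = -96.5 (negative ⇒ clockwise traversal).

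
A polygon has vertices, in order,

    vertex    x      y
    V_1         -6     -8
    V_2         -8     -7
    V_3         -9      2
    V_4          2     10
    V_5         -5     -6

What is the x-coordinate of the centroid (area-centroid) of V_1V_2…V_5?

-239/51

Apply Gauss's area formula. First the cross-terms c_i = x_i·y_{i+1} − x_{i+1}·y_i:
  -22, -79, -94, 38, 4  ⇒  2A = -153, A = -76.5.
Then Σ (x_i + x_{i+1})·c_i = 2151, so x̄ = 2151 / (6·(-76.5)) = -239/51.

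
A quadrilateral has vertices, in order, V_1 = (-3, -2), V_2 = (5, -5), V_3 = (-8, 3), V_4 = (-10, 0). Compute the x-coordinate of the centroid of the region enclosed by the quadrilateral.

-4.5

Apply the shoelace formula. First the cross-terms c_i = x_i·y_{i+1} − x_{i+1}·y_i:
  25, -25, 30, 20  ⇒  2A = 50, A = 25.
Then Σ (x_i + x_{i+1})·c_i = -675, so x̄ = -675 / (6·25) = -4.5.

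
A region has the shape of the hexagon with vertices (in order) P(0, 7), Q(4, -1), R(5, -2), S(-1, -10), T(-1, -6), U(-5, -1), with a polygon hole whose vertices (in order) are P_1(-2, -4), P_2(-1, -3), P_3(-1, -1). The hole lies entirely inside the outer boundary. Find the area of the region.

74.5

Outer boundary:
Apply the shoelace (surveyor's) formula: 2A = Σ (x_i·y_{i+1} − x_{i+1}·y_i), indices taken mod 6.
Cross-terms: -28, -3, -52, -4, -29, -35  ⇒  Σ = -151
Area = |Σ|/2 = 75.5.
Hole:
Apply the surveyor's formula: 2A = Σ (x_i·y_{i+1} − x_{i+1}·y_i), indices taken mod 3.
Σ = (2) + (-2) + (2) = 2
Area = |Σ|/2 = 1.
Net area = 75.5 − 1 = 74.5.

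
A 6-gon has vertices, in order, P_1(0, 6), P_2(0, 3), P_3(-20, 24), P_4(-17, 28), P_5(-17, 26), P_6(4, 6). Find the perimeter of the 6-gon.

|P_1P_2| = √((0)² + (-3)²) = √9 = 3
|P_2P_3| = √((-20)² + (21)²) = √841 = 29
|P_3P_4| = √((3)² + (4)²) = √25 = 5
|P_4P_5| = √((0)² + (-2)²) = √4 = 2
|P_5P_6| = √((21)² + (-20)²) = √841 = 29
|P_6P_1| = √((-4)² + (0)²) = √16 = 4
Perimeter = 3 + 29 + 5 + 2 + 29 + 4 = 72.

72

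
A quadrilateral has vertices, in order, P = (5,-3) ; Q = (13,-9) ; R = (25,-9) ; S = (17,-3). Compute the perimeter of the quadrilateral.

|PQ| = √((8)² + (-6)²) = √100 = 10
|QR| = √((12)² + (0)²) = √144 = 12
|RS| = √((-8)² + (6)²) = √100 = 10
|SP| = √((-12)² + (0)²) = √144 = 12
Perimeter = 10 + 12 + 10 + 12 = 44.

44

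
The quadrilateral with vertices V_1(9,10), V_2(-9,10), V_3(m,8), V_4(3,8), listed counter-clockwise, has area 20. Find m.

1

Write out the shoelace sum; only the two edges meeting at V_3 involve m:
2·Area = [((-9)·8 − m·10) + (m·8 − 3·8)] + 138
       = -2·m + 42 = 40
⇒ m = 1.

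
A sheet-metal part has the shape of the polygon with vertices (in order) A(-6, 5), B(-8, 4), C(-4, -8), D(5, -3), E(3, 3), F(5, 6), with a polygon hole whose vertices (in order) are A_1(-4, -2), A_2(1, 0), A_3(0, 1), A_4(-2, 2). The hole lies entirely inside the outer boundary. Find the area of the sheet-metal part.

109.5

Outer boundary:
Apply the surveyor's formula: 2A = Σ (x_i·y_{i+1} − x_{i+1}·y_i), indices taken mod 6.
Cross-terms: 16, 80, 52, 24, 3, 61  ⇒  Σ = 236
Area = |Σ|/2 = 118.
Hole:
Apply the shoelace (surveyor's) formula: 2A = Σ (x_i·y_{i+1} − x_{i+1}·y_i), indices taken mod 4.
Cross-terms: 2, 1, 2, 12  ⇒  Σ = 17
Area = |Σ|/2 = 8.5.
Net area = 118 − 8.5 = 109.5.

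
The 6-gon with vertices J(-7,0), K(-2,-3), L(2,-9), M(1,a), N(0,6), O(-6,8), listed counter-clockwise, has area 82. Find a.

Write out the shoelace sum; only the two edges meeting at M involve a:
2·Area = [(2·a − 1·(-9)) + (1·6 − 0·a)] + 137
       = 2·a + 152 = 164
⇒ a = 6.

6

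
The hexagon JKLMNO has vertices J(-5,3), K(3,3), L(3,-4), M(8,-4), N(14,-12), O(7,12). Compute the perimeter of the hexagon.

|JK| = √((8)² + (0)²) = √64 = 8
|KL| = √((0)² + (-7)²) = √49 = 7
|LM| = √((5)² + (0)²) = √25 = 5
|MN| = √((6)² + (-8)²) = √100 = 10
|NO| = √((-7)² + (24)²) = √625 = 25
|OJ| = √((-12)² + (-9)²) = √225 = 15
Perimeter = 8 + 7 + 5 + 10 + 25 + 15 = 70.

70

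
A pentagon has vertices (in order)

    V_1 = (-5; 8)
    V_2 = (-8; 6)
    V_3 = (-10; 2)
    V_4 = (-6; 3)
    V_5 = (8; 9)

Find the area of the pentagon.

Apply the surveyor's formula: 2A = Σ (x_i·y_{i+1} − x_{i+1}·y_i), indices taken mod 5.
V_1→V_2: (-5)(6) − (-8)(8) = 34
V_2→V_3: (-8)(2) − (-10)(6) = 44
V_3→V_4: (-10)(3) − (-6)(2) = -18
V_4→V_5: (-6)(9) − (8)(3) = -78
V_5→V_1: (8)(8) − (-5)(9) = 109
Σ = 91
Area = |Σ|/2 = 45.5.

45.5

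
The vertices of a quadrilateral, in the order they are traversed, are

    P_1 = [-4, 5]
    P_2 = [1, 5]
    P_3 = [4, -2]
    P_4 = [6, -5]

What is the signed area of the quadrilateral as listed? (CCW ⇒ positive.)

-22.5

Apply the surveyor's formula: 2A = Σ (x_i·y_{i+1} − x_{i+1}·y_i), indices taken mod 4.
Σ = (-25) + (-22) + (-8) + (10) = -45
Signed area = Σ/2 = -22.5 (negative ⇒ clockwise traversal).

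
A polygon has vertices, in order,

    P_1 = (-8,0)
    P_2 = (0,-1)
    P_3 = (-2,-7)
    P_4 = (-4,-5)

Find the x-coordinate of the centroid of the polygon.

Apply the surveyor's formula. First the cross-terms c_i = x_i·y_{i+1} − x_{i+1}·y_i:
  8, -2, -18, -40  ⇒  2A = -52, A = -26.
Then Σ (x_i + x_{i+1})·c_i = 528, so x̄ = 528 / (6·(-26)) = -44/13.

-44/13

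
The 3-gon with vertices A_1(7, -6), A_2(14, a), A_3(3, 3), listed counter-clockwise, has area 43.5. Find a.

0

The doubled signed area Σ (x_i y_{i+1} − x_{i+1} y_i) is linear in a.
With a=0 it equals 87; the coefficient of a is 4 (from the two edges through A_2).
So 4·a + 87 = 2·43.5 = 87 ⇒ a = 0.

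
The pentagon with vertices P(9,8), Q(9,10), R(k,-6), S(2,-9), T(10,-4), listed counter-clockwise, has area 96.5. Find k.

Write out the shoelace sum; only the two edges meeting at R involve k:
2·Area = [(9·(-6) − k·10) + (k·(-9) − 2·(-6))] + 216
       = -19·k + 174 = 193
⇒ k = -1.

-1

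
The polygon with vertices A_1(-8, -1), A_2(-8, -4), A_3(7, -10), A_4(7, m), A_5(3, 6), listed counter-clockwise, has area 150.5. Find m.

Write out the shoelace sum; only the two edges meeting at A_4 involve m:
2·Area = [(7·m − 7·(-10)) + (7·6 − 3·m)] + 177
       = 4·m + 289 = 301
⇒ m = 3.

3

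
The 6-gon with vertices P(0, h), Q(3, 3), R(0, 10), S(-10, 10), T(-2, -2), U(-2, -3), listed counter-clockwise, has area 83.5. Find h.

1

Write out the shoelace sum; only the two edges meeting at P involve h:
2·Area = [((-2)·h − 0·(-3)) + (0·3 − 3·h)] + 172
       = -5·h + 172 = 167
⇒ h = 1.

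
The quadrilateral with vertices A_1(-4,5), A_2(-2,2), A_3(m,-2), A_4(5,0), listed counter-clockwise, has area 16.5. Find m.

4

Write out the shoelace sum; only the two edges meeting at A_3 involve m:
2·Area = [((-2)·(-2) − m·2) + (m·0 − 5·(-2))] + 27
       = -2·m + 41 = 33
⇒ m = 4.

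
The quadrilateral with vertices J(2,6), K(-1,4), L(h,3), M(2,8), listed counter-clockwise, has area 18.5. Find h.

9

The doubled signed area Σ (x_i y_{i+1} − x_{i+1} y_i) is linear in h.
With h=0 it equals 1; the coefficient of h is 4 (from the two edges through L).
So 4·h + 1 = 2·18.5 = 37 ⇒ h = 9.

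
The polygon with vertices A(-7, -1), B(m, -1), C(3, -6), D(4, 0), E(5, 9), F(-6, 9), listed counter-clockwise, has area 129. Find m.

Write out the shoelace sum; only the two edges meeting at B involve m:
2·Area = [((-7)·(-1) − m·(-1)) + (m·(-6) − 3·(-1))] + 228
       = -5·m + 238 = 258
⇒ m = -4.

-4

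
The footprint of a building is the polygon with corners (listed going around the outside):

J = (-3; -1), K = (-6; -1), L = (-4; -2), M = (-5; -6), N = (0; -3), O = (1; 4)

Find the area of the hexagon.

J→K: (-3)(-1) − (-6)(-1) = -3
K→L: (-6)(-2) − (-4)(-1) = 8
L→M: (-4)(-6) − (-5)(-2) = 14
M→N: (-5)(-3) − (0)(-6) = 15
N→O: (0)(4) − (1)(-3) = 3
O→J: (1)(-1) − (-3)(4) = 11
Σ = 48
Area = |Σ|/2 = 24.

24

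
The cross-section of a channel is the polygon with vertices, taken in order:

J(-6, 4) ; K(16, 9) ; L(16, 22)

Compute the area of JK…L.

Apply Gauss's area formula: 2A = Σ (x_i·y_{i+1} − x_{i+1}·y_i), indices taken mod 3.
J→K: (-6)(9) − (16)(4) = -118
K→L: (16)(22) − (16)(9) = 208
L→J: (16)(4) − (-6)(22) = 196
Σ = 286
Area = |Σ|/2 = 143.

143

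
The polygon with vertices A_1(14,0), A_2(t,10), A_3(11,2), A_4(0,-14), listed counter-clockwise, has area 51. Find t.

15

The doubled signed area Σ (x_i y_{i+1} − x_{i+1} y_i) is linear in t.
With t=0 it equals 72; the coefficient of t is 2 (from the two edges through A_2).
So 2·t + 72 = 2·51 = 102 ⇒ t = 15.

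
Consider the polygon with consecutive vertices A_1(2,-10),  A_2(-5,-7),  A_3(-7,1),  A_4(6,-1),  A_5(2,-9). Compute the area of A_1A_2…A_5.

Apply Gauss's area formula: 2A = Σ (x_i·y_{i+1} − x_{i+1}·y_i), indices taken mod 5.
A_1→A_2: (2)(-7) − (-5)(-10) = -64
A_2→A_3: (-5)(1) − (-7)(-7) = -54
A_3→A_4: (-7)(-1) − (6)(1) = 1
A_4→A_5: (6)(-9) − (2)(-1) = -52
A_5→A_1: (2)(-10) − (2)(-9) = -2
Σ = -171
Area = |Σ|/2 = 85.5.

85.5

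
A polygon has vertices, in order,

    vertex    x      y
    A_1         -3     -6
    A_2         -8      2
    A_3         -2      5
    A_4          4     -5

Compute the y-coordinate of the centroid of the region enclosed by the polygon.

Apply the shoelace (surveyor's) formula. First the cross-terms c_i = x_i·y_{i+1} − x_{i+1}·y_i:
  -54, -36, -10, -39  ⇒  2A = -139, A = -69.5.
Then Σ (y_i + y_{i+1})·c_i = 393, so ȳ = 393 / (6·(-69.5)) = -131/139.

-131/139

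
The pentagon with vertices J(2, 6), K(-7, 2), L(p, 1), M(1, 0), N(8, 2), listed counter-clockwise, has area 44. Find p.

The doubled signed area Σ (x_i y_{i+1} − x_{i+1} y_i) is linear in p.
With p=0 it equals 84; the coefficient of p is -2 (from the two edges through L).
So -2·p + 84 = 2·44 = 88 ⇒ p = -2.

-2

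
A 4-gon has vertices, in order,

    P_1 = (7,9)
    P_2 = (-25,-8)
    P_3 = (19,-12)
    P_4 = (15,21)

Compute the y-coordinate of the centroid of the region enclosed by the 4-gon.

-335/297

Apply the shoelace formula. First the cross-terms c_i = x_i·y_{i+1} − x_{i+1}·y_i:
  169, 452, 579, -12  ⇒  2A = 1188, A = 594.
Then Σ (y_i + y_{i+1})·c_i = -4020, so ȳ = -4020 / (6·594) = -335/297.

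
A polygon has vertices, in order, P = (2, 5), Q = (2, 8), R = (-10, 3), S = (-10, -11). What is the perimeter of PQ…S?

|PQ| = √((0)² + (3)²) = √9 = 3
|QR| = √((-12)² + (-5)²) = √169 = 13
|RS| = √((0)² + (-14)²) = √196 = 14
|SP| = √((12)² + (16)²) = √400 = 20
Perimeter = 3 + 13 + 14 + 20 = 50.

50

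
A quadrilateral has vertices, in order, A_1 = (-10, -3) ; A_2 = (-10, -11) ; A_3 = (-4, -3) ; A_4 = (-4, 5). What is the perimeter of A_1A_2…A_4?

|A_1A_2| = √((0)² + (-8)²) = √64 = 8
|A_2A_3| = √((6)² + (8)²) = √100 = 10
|A_3A_4| = √((0)² + (8)²) = √64 = 8
|A_4A_1| = √((-6)² + (-8)²) = √100 = 10
Perimeter = 8 + 10 + 8 + 10 = 36.

36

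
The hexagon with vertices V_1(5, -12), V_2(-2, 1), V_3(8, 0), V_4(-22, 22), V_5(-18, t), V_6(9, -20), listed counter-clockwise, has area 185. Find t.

The doubled signed area Σ (x_i y_{i+1} − x_{i+1} y_i) is linear in t.
With t=0 it equals 897; the coefficient of t is -31 (from the two edges through V_5).
So -31·t + 897 = 2·185 = 370 ⇒ t = 17.

17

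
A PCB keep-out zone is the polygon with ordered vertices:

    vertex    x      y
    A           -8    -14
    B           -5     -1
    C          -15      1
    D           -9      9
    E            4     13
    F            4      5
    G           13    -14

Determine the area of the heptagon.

404

Apply the shoelace formula: 2A = Σ (x_i·y_{i+1} − x_{i+1}·y_i), indices taken mod 7.
A→B: (-8)(-1) − (-5)(-14) = -62
B→C: (-5)(1) − (-15)(-1) = -20
C→D: (-15)(9) − (-9)(1) = -126
D→E: (-9)(13) − (4)(9) = -153
E→F: (4)(5) − (4)(13) = -32
F→G: (4)(-14) − (13)(5) = -121
G→A: (13)(-14) − (-8)(-14) = -294
Σ = -808
Area = |Σ|/2 = 404.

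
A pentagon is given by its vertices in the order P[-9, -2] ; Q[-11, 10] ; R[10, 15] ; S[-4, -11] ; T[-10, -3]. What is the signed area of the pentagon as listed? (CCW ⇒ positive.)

Apply the shoelace (surveyor's) formula: 2A = Σ (x_i·y_{i+1} − x_{i+1}·y_i), indices taken mod 5.
P→Q: (-9)(10) − (-11)(-2) = -112
Q→R: (-11)(15) − (10)(10) = -265
R→S: (10)(-11) − (-4)(15) = -50
S→T: (-4)(-3) − (-10)(-11) = -98
T→P: (-10)(-2) − (-9)(-3) = -7
Σ = -532
Signed area = Σ/2 = -266 (negative ⇒ clockwise traversal).

-266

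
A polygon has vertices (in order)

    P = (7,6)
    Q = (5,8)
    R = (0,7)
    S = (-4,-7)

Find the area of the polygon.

57

Apply the shoelace formula: 2A = Σ (x_i·y_{i+1} − x_{i+1}·y_i), indices taken mod 4.
P→Q: (7)(8) − (5)(6) = 26
Q→R: (5)(7) − (0)(8) = 35
R→S: (0)(-7) − (-4)(7) = 28
S→P: (-4)(6) − (7)(-7) = 25
Σ = 114
Area = |Σ|/2 = 57.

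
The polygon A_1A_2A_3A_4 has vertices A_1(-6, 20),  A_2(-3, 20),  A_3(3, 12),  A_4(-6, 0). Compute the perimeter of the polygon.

48

|A_1A_2| = √((3)² + (0)²) = √9 = 3
|A_2A_3| = √((6)² + (-8)²) = √100 = 10
|A_3A_4| = √((-9)² + (-12)²) = √225 = 15
|A_4A_1| = √((0)² + (20)²) = √400 = 20
Perimeter = 3 + 10 + 15 + 20 = 48.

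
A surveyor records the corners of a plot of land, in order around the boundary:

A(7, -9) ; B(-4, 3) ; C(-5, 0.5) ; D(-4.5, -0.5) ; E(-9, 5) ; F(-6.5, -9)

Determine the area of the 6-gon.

Apply the shoelace formula: 2A = Σ (x_i·y_{i+1} − x_{i+1}·y_i), indices taken mod 6.
Cross-terms: -15, 13, 4.75, -27, 113.5, 121.5  ⇒  Σ = 210.75
Area = |Σ|/2 = 105.375.

105.375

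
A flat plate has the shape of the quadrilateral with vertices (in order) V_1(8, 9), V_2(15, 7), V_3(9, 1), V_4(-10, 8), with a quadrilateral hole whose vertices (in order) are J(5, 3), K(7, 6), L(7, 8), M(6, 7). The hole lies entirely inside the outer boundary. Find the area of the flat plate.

Outer boundary:
Apply the shoelace formula: 2A = Σ (x_i·y_{i+1} − x_{i+1}·y_i), indices taken mod 4.
V_1→V_2: (8)(7) − (15)(9) = -79
V_2→V_3: (15)(1) − (9)(7) = -48
V_3→V_4: (9)(8) − (-10)(1) = 82
V_4→V_1: (-10)(9) − (8)(8) = -154
Σ = -199
Area = |Σ|/2 = 99.5.
Hole:
Apply Gauss's area formula: 2A = Σ (x_i·y_{i+1} − x_{i+1}·y_i), indices taken mod 4.
Σ = (9) + (14) + (1) + (-17) = 7
Area = |Σ|/2 = 3.5.
Net area = 99.5 − 3.5 = 96.

96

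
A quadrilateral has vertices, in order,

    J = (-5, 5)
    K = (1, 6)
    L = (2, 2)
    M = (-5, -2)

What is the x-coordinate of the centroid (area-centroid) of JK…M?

Apply the shoelace formula. First the cross-terms c_i = x_i·y_{i+1} − x_{i+1}·y_i:
  -35, -10, 6, -35  ⇒  2A = -74, A = -37.
Then Σ (x_i + x_{i+1})·c_i = 442, so x̄ = 442 / (6·(-37)) = -221/111.

-221/111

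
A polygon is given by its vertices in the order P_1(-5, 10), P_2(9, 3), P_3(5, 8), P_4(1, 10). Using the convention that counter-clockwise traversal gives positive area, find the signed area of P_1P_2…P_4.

27

Apply the shoelace (surveyor's) formula: 2A = Σ (x_i·y_{i+1} − x_{i+1}·y_i), indices taken mod 4.
Σ = (-105) + (57) + (42) + (60) = 54
Signed area = Σ/2 = 27 (positive ⇒ counter-clockwise traversal).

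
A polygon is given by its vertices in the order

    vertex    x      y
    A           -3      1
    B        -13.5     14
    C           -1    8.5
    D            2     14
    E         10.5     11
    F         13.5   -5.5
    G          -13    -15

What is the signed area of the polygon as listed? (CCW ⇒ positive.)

-411.75

Apply the surveyor's formula: 2A = Σ (x_i·y_{i+1} − x_{i+1}·y_i), indices taken mod 7.
A→B: (-3)(14) − (-13.5)(1) = -28.5
B→C: (-13.5)(8.5) − (-1)(14) = -100.75
C→D: (-1)(14) − (2)(8.5) = -31
D→E: (2)(11) − (10.5)(14) = -125
E→F: (10.5)(-5.5) − (13.5)(11) = -206.25
F→G: (13.5)(-15) − (-13)(-5.5) = -274
G→A: (-13)(1) − (-3)(-15) = -58
Σ = -823.5
Signed area = Σ/2 = -411.75 (negative ⇒ clockwise traversal).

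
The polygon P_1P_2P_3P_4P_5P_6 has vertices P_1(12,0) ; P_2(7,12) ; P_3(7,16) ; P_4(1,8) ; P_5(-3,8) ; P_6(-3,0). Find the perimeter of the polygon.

54

|P_1P_2| = √((-5)² + (12)²) = √169 = 13
|P_2P_3| = √((0)² + (4)²) = √16 = 4
|P_3P_4| = √((-6)² + (-8)²) = √100 = 10
|P_4P_5| = √((-4)² + (0)²) = √16 = 4
|P_5P_6| = √((0)² + (-8)²) = √64 = 8
|P_6P_1| = √((15)² + (0)²) = √225 = 15
Perimeter = 13 + 4 + 10 + 4 + 8 + 15 = 54.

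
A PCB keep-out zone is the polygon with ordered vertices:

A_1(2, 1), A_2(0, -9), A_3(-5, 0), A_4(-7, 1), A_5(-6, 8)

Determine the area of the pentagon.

Apply the shoelace (surveyor's) formula: 2A = Σ (x_i·y_{i+1} − x_{i+1}·y_i), indices taken mod 5.
Σ = (-18) + (-45) + (-5) + (-50) + (-22) = -140
Area = |Σ|/2 = 70.

70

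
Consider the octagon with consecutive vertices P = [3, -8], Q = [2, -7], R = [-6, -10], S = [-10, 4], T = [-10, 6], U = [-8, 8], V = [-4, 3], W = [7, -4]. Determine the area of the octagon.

Apply the shoelace formula: 2A = Σ (x_i·y_{i+1} − x_{i+1}·y_i), indices taken mod 8.
Σ = (-5) + (-62) + (-124) + (-20) + (-32) + (8) + (-5) + (-44) = -284
Area = |Σ|/2 = 142.

142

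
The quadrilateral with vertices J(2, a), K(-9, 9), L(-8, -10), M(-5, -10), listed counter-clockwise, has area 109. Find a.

-3

The doubled signed area Σ (x_i y_{i+1} − x_{i+1} y_i) is linear in a.
With a=0 it equals 230; the coefficient of a is 4 (from the two edges through J).
So 4·a + 230 = 2·109 = 218 ⇒ a = -3.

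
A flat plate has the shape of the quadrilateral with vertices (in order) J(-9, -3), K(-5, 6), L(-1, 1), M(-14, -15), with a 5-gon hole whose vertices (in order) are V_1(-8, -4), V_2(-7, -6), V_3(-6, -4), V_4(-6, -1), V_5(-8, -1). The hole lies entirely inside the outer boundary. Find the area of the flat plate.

Outer boundary:
Σ = (-69) + (1) + (29) + (-93) = -132
Area = |Σ|/2 = 66.
Hole:
Σ = (20) + (-8) + (-18) + (-2) + (24) = 16
Area = |Σ|/2 = 8.
Net area = 66 − 8 = 58.

58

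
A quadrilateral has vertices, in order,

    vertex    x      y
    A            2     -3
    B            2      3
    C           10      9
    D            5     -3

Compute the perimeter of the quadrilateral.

32

|AB| = √((0)² + (6)²) = √36 = 6
|BC| = √((8)² + (6)²) = √100 = 10
|CD| = √((-5)² + (-12)²) = √169 = 13
|DA| = √((-3)² + (0)²) = √9 = 3
Perimeter = 6 + 10 + 13 + 3 = 32.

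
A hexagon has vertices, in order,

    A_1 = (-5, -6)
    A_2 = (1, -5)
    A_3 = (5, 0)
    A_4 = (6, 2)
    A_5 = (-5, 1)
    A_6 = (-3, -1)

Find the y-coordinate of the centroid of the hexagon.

-163/103

Apply the surveyor's formula. First the cross-terms c_i = x_i·y_{i+1} − x_{i+1}·y_i:
  31, 25, 10, 16, 8, 13  ⇒  2A = 103, A = 51.5.
Then Σ (y_i + y_{i+1})·c_i = -489, so ȳ = -489 / (6·51.5) = -163/103.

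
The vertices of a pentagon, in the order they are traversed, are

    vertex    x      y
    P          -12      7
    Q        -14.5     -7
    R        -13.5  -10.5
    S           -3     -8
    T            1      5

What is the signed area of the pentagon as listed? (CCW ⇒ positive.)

189.875

Apply Gauss's area formula: 2A = Σ (x_i·y_{i+1} − x_{i+1}·y_i), indices taken mod 5.
P→Q: (-12)(-7) − (-14.5)(7) = 185.5
Q→R: (-14.5)(-10.5) − (-13.5)(-7) = 57.75
R→S: (-13.5)(-8) − (-3)(-10.5) = 76.5
S→T: (-3)(5) − (1)(-8) = -7
T→P: (1)(7) − (-12)(5) = 67
Σ = 379.75
Signed area = Σ/2 = 189.875 (positive ⇒ counter-clockwise traversal).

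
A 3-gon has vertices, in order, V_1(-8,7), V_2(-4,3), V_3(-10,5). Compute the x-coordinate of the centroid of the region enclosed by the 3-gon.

Apply the shoelace formula. First the cross-terms c_i = x_i·y_{i+1} − x_{i+1}·y_i:
  4, 10, -30  ⇒  2A = -16, A = -8.
Then Σ (x_i + x_{i+1})·c_i = 352, so x̄ = 352 / (6·(-8)) = -22/3.

-22/3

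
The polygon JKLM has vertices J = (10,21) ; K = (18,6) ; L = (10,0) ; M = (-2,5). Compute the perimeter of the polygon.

60

|JK| = √((8)² + (-15)²) = √289 = 17
|KL| = √((-8)² + (-6)²) = √100 = 10
|LM| = √((-12)² + (5)²) = √169 = 13
|MJ| = √((12)² + (16)²) = √400 = 20
Perimeter = 17 + 10 + 13 + 20 = 60.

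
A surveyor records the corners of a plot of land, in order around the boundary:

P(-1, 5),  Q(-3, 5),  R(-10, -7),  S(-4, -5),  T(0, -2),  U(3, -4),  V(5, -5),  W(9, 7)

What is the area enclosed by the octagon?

Σ = (10) + (71) + (22) + (8) + (6) + (5) + (80) + (52) = 254
Area = |Σ|/2 = 127.

127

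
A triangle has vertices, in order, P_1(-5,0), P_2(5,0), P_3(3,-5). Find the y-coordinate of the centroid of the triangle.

-5/3

Apply Gauss's area formula. First the cross-terms c_i = x_i·y_{i+1} − x_{i+1}·y_i:
  0, -25, -25  ⇒  2A = -50, A = -25.
Then Σ (y_i + y_{i+1})·c_i = 250, so ȳ = 250 / (6·(-25)) = -5/3.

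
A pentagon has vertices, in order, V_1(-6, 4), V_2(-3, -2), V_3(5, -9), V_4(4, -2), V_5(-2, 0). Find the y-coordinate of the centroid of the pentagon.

Apply the surveyor's formula. First the cross-terms c_i = x_i·y_{i+1} − x_{i+1}·y_i:
  24, 37, 26, -4, -8  ⇒  2A = 75, A = 37.5.
Then Σ (y_i + y_{i+1})·c_i = -669, so ȳ = -669 / (6·37.5) = -223/75.

-223/75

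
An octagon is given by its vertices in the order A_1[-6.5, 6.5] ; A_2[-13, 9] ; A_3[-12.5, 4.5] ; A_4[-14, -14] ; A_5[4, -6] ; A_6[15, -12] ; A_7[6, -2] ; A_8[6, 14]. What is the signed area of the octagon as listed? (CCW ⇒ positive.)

Apply the shoelace (surveyor's) formula: 2A = Σ (x_i·y_{i+1} − x_{i+1}·y_i), indices taken mod 8.
Σ = (26) + (54) + (238) + (140) + (42) + (42) + (96) + (130) = 768
Signed area = Σ/2 = 384 (positive ⇒ counter-clockwise traversal).

384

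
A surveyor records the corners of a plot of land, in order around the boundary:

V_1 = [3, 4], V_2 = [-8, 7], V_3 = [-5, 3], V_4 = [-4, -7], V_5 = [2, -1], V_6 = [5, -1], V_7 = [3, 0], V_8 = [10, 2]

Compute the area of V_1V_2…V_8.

Apply the shoelace formula: 2A = Σ (x_i·y_{i+1} − x_{i+1}·y_i), indices taken mod 8.
Cross-terms: 53, 11, 47, 18, 3, 3, 6, 34  ⇒  Σ = 175
Area = |Σ|/2 = 87.5.

87.5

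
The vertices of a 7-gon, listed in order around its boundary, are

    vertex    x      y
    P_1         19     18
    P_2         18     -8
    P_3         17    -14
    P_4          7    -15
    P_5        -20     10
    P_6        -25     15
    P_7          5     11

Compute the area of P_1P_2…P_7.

749

Apply the shoelace (surveyor's) formula: 2A = Σ (x_i·y_{i+1} − x_{i+1}·y_i), indices taken mod 7.
Cross-terms: -476, -116, -157, -230, -50, -350, -119  ⇒  Σ = -1498
Area = |Σ|/2 = 749.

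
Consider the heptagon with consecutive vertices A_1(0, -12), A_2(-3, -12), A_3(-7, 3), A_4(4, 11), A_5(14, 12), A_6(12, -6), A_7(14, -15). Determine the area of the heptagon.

Apply the shoelace formula: 2A = Σ (x_i·y_{i+1} − x_{i+1}·y_i), indices taken mod 7.
A_1→A_2: (0)(-12) − (-3)(-12) = -36
A_2→A_3: (-3)(3) − (-7)(-12) = -93
A_3→A_4: (-7)(11) − (4)(3) = -89
A_4→A_5: (4)(12) − (14)(11) = -106
A_5→A_6: (14)(-6) − (12)(12) = -228
A_6→A_7: (12)(-15) − (14)(-6) = -96
A_7→A_1: (14)(-12) − (0)(-15) = -168
Σ = -816
Area = |Σ|/2 = 408.

408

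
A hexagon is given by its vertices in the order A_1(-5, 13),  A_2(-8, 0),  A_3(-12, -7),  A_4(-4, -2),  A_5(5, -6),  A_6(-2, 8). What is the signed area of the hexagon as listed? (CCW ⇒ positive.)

Apply the surveyor's formula: 2A = Σ (x_i·y_{i+1} − x_{i+1}·y_i), indices taken mod 6.
Cross-terms: 104, 56, -4, 34, 28, 14  ⇒  Σ = 232
Signed area = Σ/2 = 116 (positive ⇒ counter-clockwise traversal).

116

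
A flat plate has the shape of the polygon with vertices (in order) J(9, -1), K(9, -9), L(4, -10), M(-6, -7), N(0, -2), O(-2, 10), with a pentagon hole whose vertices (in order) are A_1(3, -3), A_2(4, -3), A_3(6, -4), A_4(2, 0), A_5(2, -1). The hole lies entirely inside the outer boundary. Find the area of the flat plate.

Outer boundary:
Σ = (-72) + (-54) + (-88) + (12) + (-4) + (-88) = -294
Area = |Σ|/2 = 147.
Hole:
Apply the surveyor's formula: 2A = Σ (x_i·y_{i+1} − x_{i+1}·y_i), indices taken mod 5.
Σ = (3) + (2) + (8) + (-2) + (-3) = 8
Area = |Σ|/2 = 4.
Net area = 147 − 4 = 143.

143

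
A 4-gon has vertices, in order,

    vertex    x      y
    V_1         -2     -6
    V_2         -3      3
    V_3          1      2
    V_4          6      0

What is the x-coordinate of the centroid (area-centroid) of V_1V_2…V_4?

Apply the surveyor's formula. First the cross-terms c_i = x_i·y_{i+1} − x_{i+1}·y_i:
  -24, -9, -12, -36  ⇒  2A = -81, A = -40.5.
Then Σ (x_i + x_{i+1})·c_i = -90, so x̄ = -90 / (6·(-40.5)) = 10/27.

10/27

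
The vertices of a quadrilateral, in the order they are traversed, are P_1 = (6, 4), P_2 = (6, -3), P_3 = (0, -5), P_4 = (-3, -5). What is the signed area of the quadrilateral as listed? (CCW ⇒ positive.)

Cross-terms: -42, -30, -15, 18  ⇒  Σ = -69
Signed area = Σ/2 = -34.5 (negative ⇒ clockwise traversal).

-34.5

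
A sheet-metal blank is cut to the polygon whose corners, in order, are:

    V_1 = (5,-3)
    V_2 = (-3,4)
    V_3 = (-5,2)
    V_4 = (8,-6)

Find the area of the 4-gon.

22.5

Apply the surveyor's formula: 2A = Σ (x_i·y_{i+1} − x_{i+1}·y_i), indices taken mod 4.
Σ = (11) + (14) + (14) + (6) = 45
Area = |Σ|/2 = 22.5.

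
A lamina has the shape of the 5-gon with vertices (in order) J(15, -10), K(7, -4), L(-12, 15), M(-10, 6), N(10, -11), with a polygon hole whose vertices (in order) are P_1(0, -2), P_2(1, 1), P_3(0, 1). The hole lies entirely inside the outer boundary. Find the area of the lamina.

128.5

Outer boundary:
J→K: (15)(-4) − (7)(-10) = 10
K→L: (7)(15) − (-12)(-4) = 57
L→M: (-12)(6) − (-10)(15) = 78
M→N: (-10)(-11) − (10)(6) = 50
N→J: (10)(-10) − (15)(-11) = 65
Σ = 260
Area = |Σ|/2 = 130.
Hole:
Apply the surveyor's formula: 2A = Σ (x_i·y_{i+1} − x_{i+1}·y_i), indices taken mod 3.
Σ = (2) + (1) + (0) = 3
Area = |Σ|/2 = 1.5.
Net area = 130 − 1.5 = 128.5.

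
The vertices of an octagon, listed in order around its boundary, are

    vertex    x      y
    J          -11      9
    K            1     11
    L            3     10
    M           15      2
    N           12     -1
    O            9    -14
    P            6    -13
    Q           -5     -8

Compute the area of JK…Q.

J→K: (-11)(11) − (1)(9) = -130
K→L: (1)(10) − (3)(11) = -23
L→M: (3)(2) − (15)(10) = -144
M→N: (15)(-1) − (12)(2) = -39
N→O: (12)(-14) − (9)(-1) = -159
O→P: (9)(-13) − (6)(-14) = -33
P→Q: (6)(-8) − (-5)(-13) = -113
Q→J: (-5)(9) − (-11)(-8) = -133
Σ = -774
Area = |Σ|/2 = 387.

387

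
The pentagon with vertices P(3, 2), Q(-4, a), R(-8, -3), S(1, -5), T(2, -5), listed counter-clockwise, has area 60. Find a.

Write out the shoelace sum; only the two edges meeting at Q involve a:
2·Area = [(3·a − (-4)·2) + ((-4)·(-3) − (-8)·a)] + 67
       = 11·a + 87 = 120
⇒ a = 3.

3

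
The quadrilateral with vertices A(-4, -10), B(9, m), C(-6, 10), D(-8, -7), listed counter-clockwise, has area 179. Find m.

Write out the shoelace sum; only the two edges meeting at B involve m:
2·Area = [((-4)·m − 9·(-10)) + (9·10 − (-6)·m)] + 174
       = 2·m + 354 = 358
⇒ m = 2.

2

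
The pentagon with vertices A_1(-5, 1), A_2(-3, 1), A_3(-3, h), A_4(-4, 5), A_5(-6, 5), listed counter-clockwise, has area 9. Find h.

Write out the shoelace sum; only the two edges meeting at A_3 involve h:
2·Area = [((-3)·h − (-3)·1) + ((-3)·5 − (-4)·h)] + 27
       = 1·h + 15 = 18
⇒ h = 3.

3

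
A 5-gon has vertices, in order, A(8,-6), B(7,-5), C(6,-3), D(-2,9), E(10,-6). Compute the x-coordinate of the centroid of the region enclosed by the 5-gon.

Apply the surveyor's formula. First the cross-terms c_i = x_i·y_{i+1} − x_{i+1}·y_i:
  2, 9, 48, -78, -12  ⇒  2A = -31, A = -15.5.
Then Σ (x_i + x_{i+1})·c_i = -501, so x̄ = -501 / (6·(-15.5)) = 167/31.

167/31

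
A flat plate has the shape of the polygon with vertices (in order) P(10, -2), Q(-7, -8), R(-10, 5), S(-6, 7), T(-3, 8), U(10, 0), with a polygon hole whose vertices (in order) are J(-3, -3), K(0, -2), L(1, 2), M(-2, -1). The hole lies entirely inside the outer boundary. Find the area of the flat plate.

Outer boundary:
Apply Gauss's area formula: 2A = Σ (x_i·y_{i+1} − x_{i+1}·y_i), indices taken mod 6.
Σ = (-94) + (-115) + (-40) + (-27) + (-80) + (-20) = -376
Area = |Σ|/2 = 188.
Hole:
Cross-terms: 6, 2, 3, 3  ⇒  Σ = 14
Area = |Σ|/2 = 7.
Net area = 188 − 7 = 181.

181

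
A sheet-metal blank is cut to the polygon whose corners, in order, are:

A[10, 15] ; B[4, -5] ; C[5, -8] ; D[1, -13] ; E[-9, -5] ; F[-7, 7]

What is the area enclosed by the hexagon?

A→B: (10)(-5) − (4)(15) = -110
B→C: (4)(-8) − (5)(-5) = -7
C→D: (5)(-13) − (1)(-8) = -57
D→E: (1)(-5) − (-9)(-13) = -122
E→F: (-9)(7) − (-7)(-5) = -98
F→A: (-7)(15) − (10)(7) = -175
Σ = -569
Area = |Σ|/2 = 284.5.

284.5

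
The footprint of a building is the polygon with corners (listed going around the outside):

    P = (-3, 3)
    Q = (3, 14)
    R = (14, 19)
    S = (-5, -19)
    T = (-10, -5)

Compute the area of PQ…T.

285.5

Apply the shoelace formula: 2A = Σ (x_i·y_{i+1} − x_{i+1}·y_i), indices taken mod 5.
Σ = (-51) + (-139) + (-171) + (-165) + (-45) = -571
Area = |Σ|/2 = 285.5.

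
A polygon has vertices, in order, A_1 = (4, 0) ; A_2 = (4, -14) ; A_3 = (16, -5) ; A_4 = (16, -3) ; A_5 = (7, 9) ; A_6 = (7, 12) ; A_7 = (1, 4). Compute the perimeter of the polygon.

64

|A_1A_2| = √((0)² + (-14)²) = √196 = 14
|A_2A_3| = √((12)² + (9)²) = √225 = 15
|A_3A_4| = √((0)² + (2)²) = √4 = 2
|A_4A_5| = √((-9)² + (12)²) = √225 = 15
|A_5A_6| = √((0)² + (3)²) = √9 = 3
|A_6A_7| = √((-6)² + (-8)²) = √100 = 10
|A_7A_1| = √((3)² + (-4)²) = √25 = 5
Perimeter = 14 + 15 + 2 + 15 + 3 + 10 + 5 = 64.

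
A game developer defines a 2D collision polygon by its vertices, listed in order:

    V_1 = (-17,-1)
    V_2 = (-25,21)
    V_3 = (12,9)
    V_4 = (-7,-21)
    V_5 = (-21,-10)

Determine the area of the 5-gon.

Σ = (-382) + (-477) + (-189) + (-371) + (-149) = -1568
Area = |Σ|/2 = 784.

784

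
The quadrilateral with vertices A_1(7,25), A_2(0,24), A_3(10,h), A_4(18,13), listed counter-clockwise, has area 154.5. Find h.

The doubled signed area Σ (x_i y_{i+1} − x_{i+1} y_i) is linear in h.
With h=0 it equals 417; the coefficient of h is -18 (from the two edges through A_3).
So -18·h + 417 = 2·154.5 = 309 ⇒ h = 6.

6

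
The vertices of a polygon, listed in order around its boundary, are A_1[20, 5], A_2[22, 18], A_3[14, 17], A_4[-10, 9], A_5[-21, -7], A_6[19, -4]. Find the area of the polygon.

659.5

Σ = (250) + (122) + (296) + (259) + (217) + (175) = 1319
Area = |Σ|/2 = 659.5.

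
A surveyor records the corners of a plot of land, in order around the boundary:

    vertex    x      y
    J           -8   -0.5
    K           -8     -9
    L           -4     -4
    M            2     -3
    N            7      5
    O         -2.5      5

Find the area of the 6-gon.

Apply the shoelace (surveyor's) formula: 2A = Σ (x_i·y_{i+1} − x_{i+1}·y_i), indices taken mod 6.
Σ = (68) + (-4) + (20) + (31) + (47.5) + (41.25) = 203.75
Area = |Σ|/2 = 101.875.

101.875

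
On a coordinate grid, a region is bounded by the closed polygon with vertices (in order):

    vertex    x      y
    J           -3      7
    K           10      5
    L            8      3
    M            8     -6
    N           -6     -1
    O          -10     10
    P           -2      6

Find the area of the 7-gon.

J→K: (-3)(5) − (10)(7) = -85
K→L: (10)(3) − (8)(5) = -10
L→M: (8)(-6) − (8)(3) = -72
M→N: (8)(-1) − (-6)(-6) = -44
N→O: (-6)(10) − (-10)(-1) = -70
O→P: (-10)(6) − (-2)(10) = -40
P→J: (-2)(7) − (-3)(6) = 4
Σ = -317
Area = |Σ|/2 = 158.5.

158.5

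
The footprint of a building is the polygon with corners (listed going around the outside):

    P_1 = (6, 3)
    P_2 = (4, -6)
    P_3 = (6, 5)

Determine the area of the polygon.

Apply the surveyor's formula: 2A = Σ (x_i·y_{i+1} − x_{i+1}·y_i), indices taken mod 3.
P_1→P_2: (6)(-6) − (4)(3) = -48
P_2→P_3: (4)(5) − (6)(-6) = 56
P_3→P_1: (6)(3) − (6)(5) = -12
Σ = -4
Area = |Σ|/2 = 2.

2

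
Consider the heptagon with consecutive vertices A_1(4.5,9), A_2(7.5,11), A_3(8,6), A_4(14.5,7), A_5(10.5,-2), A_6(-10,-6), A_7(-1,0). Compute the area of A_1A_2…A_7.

Apply the shoelace formula: 2A = Σ (x_i·y_{i+1} − x_{i+1}·y_i), indices taken mod 7.
Σ = (-18) + (-43) + (-31) + (-102.5) + (-83) + (-6) + (-9) = -292.5
Area = |Σ|/2 = 146.25.

146.25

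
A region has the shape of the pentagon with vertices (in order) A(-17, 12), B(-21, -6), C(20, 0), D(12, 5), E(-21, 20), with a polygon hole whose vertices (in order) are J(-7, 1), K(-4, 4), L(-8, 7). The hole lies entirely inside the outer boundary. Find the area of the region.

Outer boundary:
Apply the shoelace formula: 2A = Σ (x_i·y_{i+1} − x_{i+1}·y_i), indices taken mod 5.
Σ = (354) + (120) + (100) + (345) + (88) = 1007
Area = |Σ|/2 = 503.5.
Hole:
Cross-terms: -24, 4, 41  ⇒  Σ = 21
Area = |Σ|/2 = 10.5.
Net area = 503.5 − 10.5 = 493.

493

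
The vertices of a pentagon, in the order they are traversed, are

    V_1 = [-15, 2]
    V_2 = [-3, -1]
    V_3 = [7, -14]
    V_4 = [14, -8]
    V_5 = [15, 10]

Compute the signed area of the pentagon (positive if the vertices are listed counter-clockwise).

325

Apply the shoelace (surveyor's) formula: 2A = Σ (x_i·y_{i+1} − x_{i+1}·y_i), indices taken mod 5.
V_1→V_2: (-15)(-1) − (-3)(2) = 21
V_2→V_3: (-3)(-14) − (7)(-1) = 49
V_3→V_4: (7)(-8) − (14)(-14) = 140
V_4→V_5: (14)(10) − (15)(-8) = 260
V_5→V_1: (15)(2) − (-15)(10) = 180
Σ = 650
Signed area = Σ/2 = 325 (positive ⇒ counter-clockwise traversal).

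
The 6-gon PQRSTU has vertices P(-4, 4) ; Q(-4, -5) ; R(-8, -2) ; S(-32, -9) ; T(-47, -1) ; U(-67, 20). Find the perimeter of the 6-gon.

150

|PQ| = √((0)² + (-9)²) = √81 = 9
|QR| = √((-4)² + (3)²) = √25 = 5
|RS| = √((-24)² + (-7)²) = √625 = 25
|ST| = √((-15)² + (8)²) = √289 = 17
|TU| = √((-20)² + (21)²) = √841 = 29
|UP| = √((63)² + (-16)²) = √4225 = 65
Perimeter = 9 + 5 + 25 + 17 + 29 + 65 = 150.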